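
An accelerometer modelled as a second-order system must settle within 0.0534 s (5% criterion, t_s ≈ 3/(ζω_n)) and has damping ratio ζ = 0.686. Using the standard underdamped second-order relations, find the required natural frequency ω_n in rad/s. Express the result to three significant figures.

ω_n ≈ 81.9 rad/s

Rearranging t_s ≈ 3/(ζω_n) gives ω_n = 3/(ζ·t_s) = 3/(0.686 × 0.0534) = 81.9 rad/s.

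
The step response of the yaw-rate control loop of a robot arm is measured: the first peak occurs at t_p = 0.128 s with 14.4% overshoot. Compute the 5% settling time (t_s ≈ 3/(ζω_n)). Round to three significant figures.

t_s ≈ 0.198 s

From the overshoot, ζ = −ln(OS)/√(π²+ln²(OS)) = 0.525.
t_p = π/ω_d ⇒ ω_d = 24.5 rad/s; then ω_n = ω_d/√(1−ζ²) = 28.8 rad/s.
t_s ≈ 3/(ζω_n) = 3/(0.525·28.8) = 0.198 s.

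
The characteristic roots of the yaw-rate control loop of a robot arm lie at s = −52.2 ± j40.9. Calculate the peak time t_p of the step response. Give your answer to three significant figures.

t_p ≈ 0.0768 s

t_p = π/ω_d with ω_d = 40.9 (the imaginary part), so t_p = 0.0768 s.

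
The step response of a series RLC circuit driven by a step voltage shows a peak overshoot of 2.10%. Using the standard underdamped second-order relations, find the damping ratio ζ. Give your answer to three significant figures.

ζ ≈ 0.776

ζ = −ln(OS)/√(π² + (ln OS)²). With OS = 0.0210, ln OS = −3.863 and ζ = 3.863/4.979 = 0.776.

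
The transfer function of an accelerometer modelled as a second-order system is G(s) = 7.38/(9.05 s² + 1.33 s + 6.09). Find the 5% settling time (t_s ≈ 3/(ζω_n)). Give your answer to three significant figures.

t_s ≈ 40.8 s

Dividing through by 9.05: denominator becomes s² + 0.1470 s + 0.6729.
So ω_n = √0.6729 = 0.820 rad/s and ζ = 0.1470/(2·0.820) = 0.0896.
t_s ≈ 3/(ζω_n) = 40.8 s.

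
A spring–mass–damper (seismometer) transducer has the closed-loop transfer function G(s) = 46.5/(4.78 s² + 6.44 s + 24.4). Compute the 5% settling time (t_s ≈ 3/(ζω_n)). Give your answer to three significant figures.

t_s ≈ 4.45 s

Dividing through by 4.78: denominator becomes s² + 1.347 s + 5.105.
So ω_n = √5.105 = 2.26 rad/s and ζ = 1.347/(2·2.26) = 0.298.
t_s ≈ 3/(ζω_n) = 4.45 s.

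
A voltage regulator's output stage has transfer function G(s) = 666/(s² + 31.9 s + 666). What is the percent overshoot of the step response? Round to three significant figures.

Comparing the denominator to s² + 2ζω_n s + ω_n²: ω_n = √666 = 25.8 rad/s, and 2ζω_n = 31.9 so ζ = 31.9/(2·25.8) = 0.618.
Overshoot: exp(−π·0.618/√(1−0.618²)) = 0.0846, i.e. 8.46%.

%OS ≈ 8.46%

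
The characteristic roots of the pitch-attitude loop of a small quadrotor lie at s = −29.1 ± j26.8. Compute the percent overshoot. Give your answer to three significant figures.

With σ = 29.1, ω_d = 26.8: ω_n = √(σ²+ω_d²) = 39.6 rad/s, ζ = σ/ω_n = 0.736.
Overshoot: exp(−π·0.736/√(1−0.736²)) = 0.0330, i.e. 3.30%.

%OS ≈ 3.30%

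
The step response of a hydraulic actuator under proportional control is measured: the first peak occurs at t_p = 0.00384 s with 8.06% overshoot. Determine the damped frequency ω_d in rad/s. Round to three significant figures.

ω_d ≈ 818 rad/s

t_p = π/ω_d, so ω_d = π/0.00384 = 818 rad/s.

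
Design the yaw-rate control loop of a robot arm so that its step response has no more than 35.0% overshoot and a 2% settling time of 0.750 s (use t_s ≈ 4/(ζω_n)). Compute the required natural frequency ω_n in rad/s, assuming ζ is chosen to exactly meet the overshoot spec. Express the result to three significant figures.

From %OS = 100·exp(−πζ/√(1−ζ²)), invert to get ζ = −ln(OS)/√(π² + ln²(OS)) with OS = 0.350.
−ln 0.350 = 1.050, so ζ = 1.050/√(π² + 1.102) = 0.317.
Then ω_n = 4/(ζ t_s) = 4/(0.317 × 0.750) = 16.8 rad/s.

ω_n ≈ 16.8 rad/s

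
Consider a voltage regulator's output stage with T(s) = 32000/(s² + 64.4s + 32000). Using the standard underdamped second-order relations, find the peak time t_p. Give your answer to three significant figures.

Comparing the denominator to s² + 2ζω_n s + ω_n²: ω_n = √32000 = 179 rad/s, and 2ζω_n = 64.4 so ζ = 64.4/(2·179) = 0.180.
ω_d = ω_n√(1−ζ²) = 176 rad/s. Then t_p = π/ω_d = 0.0179 s.

t_p ≈ 0.0179 s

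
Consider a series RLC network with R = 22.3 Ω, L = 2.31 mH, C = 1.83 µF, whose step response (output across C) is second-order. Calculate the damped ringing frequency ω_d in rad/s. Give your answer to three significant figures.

For a series RLC circuit (capacitor voltage as output), ω_n = 1/√(LC) = 1/√(2.31 mH · 1.83 µF) = 15400 rad/s.
ζ = (R/2)·√(C/L) = (22.3/2)·√(1.83 µF/2.31 mH) = 0.314.
The damped frequency ω_d = ω_n√(1−ζ²) = 14600 rad/s.

ω_d ≈ 14600 rad/s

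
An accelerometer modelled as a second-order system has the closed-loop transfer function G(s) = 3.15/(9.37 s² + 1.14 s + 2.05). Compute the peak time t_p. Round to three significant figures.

t_p ≈ 6.77 s

Dividing through by 9.37: denominator becomes s² + 0.1217 s + 0.2188.
So ω_n = √0.2188 = 0.468 rad/s and ζ = 0.1217/(2·0.468) = 0.130.
ω_d = ω_n√(1−ζ²) = 0.464 rad/s. t_p = π/ω_d = 6.77 s.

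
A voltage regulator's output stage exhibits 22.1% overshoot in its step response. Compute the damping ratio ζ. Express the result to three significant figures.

ζ ≈ 0.433

From %OS = 100·exp(−πζ/√(1−ζ²)), invert to get ζ = −ln(OS)/√(π² + ln²(OS)) with OS = 0.221.
−ln 0.221 = 1.510, so ζ = 1.510/√(π² + 2.279) = 0.433.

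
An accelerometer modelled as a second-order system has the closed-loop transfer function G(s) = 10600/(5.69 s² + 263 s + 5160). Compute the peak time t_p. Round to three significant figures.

Dividing through by 5.69: denominator becomes s² + 46.22 s + 906.9.
So ω_n = √906.9 = 30.1 rad/s and ζ = 46.22/(2·30.1) = 0.767.
The damped frequency ω_d = ω_n√(1−ζ²) = 19.3 rad/s. t_p = π/ω_d = 0.163 s.

t_p ≈ 0.163 s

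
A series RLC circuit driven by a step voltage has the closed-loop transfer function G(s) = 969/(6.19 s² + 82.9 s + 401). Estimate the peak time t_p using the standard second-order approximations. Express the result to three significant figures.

Dividing through by 6.19: denominator becomes s² + 13.39 s + 64.78.
So ω_n = √64.78 = 8.05 rad/s and ζ = 13.39/(2·8.05) = 0.832.
The damped frequency ω_d = ω_n√(1−ζ²) = 4.47 rad/s. t_p = π/ω_d = 0.704 s.

t_p ≈ 0.704 s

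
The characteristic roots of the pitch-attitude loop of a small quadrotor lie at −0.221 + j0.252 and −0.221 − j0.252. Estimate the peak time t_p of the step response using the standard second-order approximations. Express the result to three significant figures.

t_p = π/ω_d with ω_d = 0.252 (the imaginary part), so t_p = 12.5 s.

t_p ≈ 12.5 s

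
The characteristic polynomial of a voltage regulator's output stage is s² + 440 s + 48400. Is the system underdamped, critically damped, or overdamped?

a² − 4b = 440² − 4·48400 = 0 (repeated real root); the system is critically damped.

critically damped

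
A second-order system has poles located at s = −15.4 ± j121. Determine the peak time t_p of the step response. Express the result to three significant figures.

t_p = π/ω_d with ω_d = 121 (the imaginary part), so t_p = 0.0260 s.

t_p ≈ 0.0260 s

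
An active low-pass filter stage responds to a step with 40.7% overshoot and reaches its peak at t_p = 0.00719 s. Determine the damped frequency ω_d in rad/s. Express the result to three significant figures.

ω_d ≈ 437 rad/s

t_p = π/ω_d, so ω_d = π/0.00719 = 437 rad/s.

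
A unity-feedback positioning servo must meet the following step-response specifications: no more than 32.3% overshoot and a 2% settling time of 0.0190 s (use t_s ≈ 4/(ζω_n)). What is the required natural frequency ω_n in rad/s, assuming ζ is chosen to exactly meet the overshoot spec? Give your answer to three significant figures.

ω_n ≈ 622 rad/s

From %OS = 100·exp(−πζ/√(1−ζ²)), invert to get ζ = −ln(OS)/√(π² + ln²(OS)) with OS = 0.323.
−ln 0.323 = 1.130, so ζ = 1.130/√(π² + 1.277) = 0.338.
Then ω_n = 4/(ζ t_s) = 4/(0.338 × 0.0190) = 622 rad/s.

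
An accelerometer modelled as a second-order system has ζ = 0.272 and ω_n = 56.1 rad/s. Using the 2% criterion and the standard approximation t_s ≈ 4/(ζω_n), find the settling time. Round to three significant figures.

t_s ≈ 4/(ζω_n) = 4/(0.272 × 56.1) = 0.262 s.

t_s ≈ 0.262 s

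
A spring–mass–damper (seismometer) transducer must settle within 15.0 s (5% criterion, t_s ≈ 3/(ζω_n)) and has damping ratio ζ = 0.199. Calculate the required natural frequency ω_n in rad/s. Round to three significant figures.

ω_n ≈ 1.01 rad/s

Rearranging t_s ≈ 3/(ζω_n) gives ω_n = 3/(ζ·t_s) = 3/(0.199 × 15.0) = 1.01 rad/s.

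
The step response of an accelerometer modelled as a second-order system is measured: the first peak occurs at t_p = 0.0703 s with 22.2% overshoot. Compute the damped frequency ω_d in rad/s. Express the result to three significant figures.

t_p = π/ω_d, so ω_d = π/0.0703 = 44.7 rad/s.

ω_d ≈ 44.7 rad/s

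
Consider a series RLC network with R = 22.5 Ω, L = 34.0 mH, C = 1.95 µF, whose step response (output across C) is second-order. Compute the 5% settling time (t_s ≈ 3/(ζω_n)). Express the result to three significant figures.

For a series RLC circuit (capacitor voltage as output), ω_n = 1/√(LC) = 1/√(34.0 mH · 1.95 µF) = 3880 rad/s.
ζ = (R/2)·√(C/L) = (22.5/2)·√(1.95 µF/34.0 mH) = 0.0852.
t_s ≈ 3/(ζω_n) = 0.00907 s.

t_s ≈ 0.00907 s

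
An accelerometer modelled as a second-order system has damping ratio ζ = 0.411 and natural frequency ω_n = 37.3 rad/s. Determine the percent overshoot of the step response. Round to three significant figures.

For an underdamped second-order system, %OS = 100·exp(−πζ/√(1−ζ²)).
πζ/√(1−ζ²) = π·0.411/√(1−0.169) = 1.416, so %OS = 100·e^(−1.416) = 24.3%.

%OS ≈ 24.3%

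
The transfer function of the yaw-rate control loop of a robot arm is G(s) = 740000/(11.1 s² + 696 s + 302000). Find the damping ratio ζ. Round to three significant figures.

Dividing through by 11.1: denominator becomes s² + 62.70 s + 27210.
So ω_n = √27210 = 165 rad/s and ζ = 62.70/(2·165) = 0.190.

ζ ≈ 0.190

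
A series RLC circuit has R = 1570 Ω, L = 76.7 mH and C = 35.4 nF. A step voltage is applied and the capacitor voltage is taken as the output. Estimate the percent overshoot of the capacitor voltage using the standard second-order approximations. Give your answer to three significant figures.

%OS ≈ 13.8%

For a series RLC circuit (capacitor voltage as output), ω_n = 1/√(LC) = 1/√(76.7 mH · 35.4 nF) = 19200 rad/s.
ζ = (R/2)·√(C/L) = (1570/2)·√(35.4 nF/76.7 mH) = 0.533.
Overshoot: exp(−π·0.533/√(1−0.533²)) = 0.138, i.e. 13.8%.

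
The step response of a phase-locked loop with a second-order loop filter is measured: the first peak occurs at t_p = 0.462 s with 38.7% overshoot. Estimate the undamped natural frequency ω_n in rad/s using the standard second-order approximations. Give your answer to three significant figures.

ω_n ≈ 7.10 rad/s

ζ from %OS: ζ = |ln 0.387|/√(π²+ln²0.387) = 0.289.
From t_p = π/ω_d, ω_d = π/0.462 = 6.80 rad/s, so ω_n = ω_d/√(1−ζ²) = 7.10 rad/s.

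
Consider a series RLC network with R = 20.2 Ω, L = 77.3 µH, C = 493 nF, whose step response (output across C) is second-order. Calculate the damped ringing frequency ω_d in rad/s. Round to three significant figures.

For a series RLC circuit (capacitor voltage as output), ω_n = 1/√(LC) = 1/√(77.3 µH · 493 nF) = 162000 rad/s.
ζ = (R/2)·√(C/L) = (20.2/2)·√(493 nF/77.3 µH) = 0.807.
The damped frequency ω_d = ω_n√(1−ζ²) = 95800 rad/s.

ω_d ≈ 95800 rad/s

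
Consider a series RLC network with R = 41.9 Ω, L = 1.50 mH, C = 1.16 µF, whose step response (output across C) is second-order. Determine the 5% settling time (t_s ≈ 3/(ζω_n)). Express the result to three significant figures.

t_s ≈ 0.000215 s

For a series RLC circuit (capacitor voltage as output), ω_n = 1/√(LC) = 1/√(1.50 mH · 1.16 µF) = 24000 rad/s.
ζ = (R/2)·√(C/L) = (41.9/2)·√(1.16 µF/1.50 mH) = 0.583.
t_s ≈ 3/(ζω_n) = 0.000215 s.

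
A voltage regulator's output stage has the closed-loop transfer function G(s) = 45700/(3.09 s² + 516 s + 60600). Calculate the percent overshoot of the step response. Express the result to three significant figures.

%OS ≈ 9.70%

Dividing through by 3.09: denominator becomes s² + 167.0 s + 19610.
So ω_n = √19610 = 140 rad/s and ζ = 167.0/(2·140) = 0.596.
Overshoot: exp(−π·0.596/√(1−0.596²)) = 0.0970, i.e. 9.70%.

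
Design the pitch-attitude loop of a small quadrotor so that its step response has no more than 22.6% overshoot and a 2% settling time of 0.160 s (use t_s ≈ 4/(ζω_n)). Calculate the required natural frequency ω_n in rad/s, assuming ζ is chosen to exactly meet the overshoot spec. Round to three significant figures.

From %OS = 100·exp(−πζ/√(1−ζ²)), invert to get ζ = −ln(OS)/√(π² + ln²(OS)) with OS = 0.226.
−ln 0.226 = 1.487, so ζ = 1.487/√(π² + 2.212) = 0.428.
From t_s ≈ 4/(ζω_n): ω_n = 4/(ζ·t_s) = 4/(0.428·0.160) = 58.4 rad/s.

ω_n ≈ 58.4 rad/s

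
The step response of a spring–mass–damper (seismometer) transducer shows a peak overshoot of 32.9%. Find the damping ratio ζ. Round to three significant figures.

ζ ≈ 0.334

ζ = −ln(OS)/√(π² + (ln OS)²). With OS = 0.329, ln OS = −1.112 and ζ = 1.112/3.332 = 0.334.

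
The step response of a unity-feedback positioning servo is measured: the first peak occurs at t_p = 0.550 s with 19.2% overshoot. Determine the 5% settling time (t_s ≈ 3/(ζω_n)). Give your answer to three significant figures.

The overshoot fixes ζ = −ln(OS)/√(π²+ln²(OS)) = 0.465.
From t_p = π/ω_d, ω_d = π/0.550 = 5.71 rad/s, so ω_n = ω_d/√(1−ζ²) = 6.45 rad/s.
t_s ≈ 3/(ζω_n) = 3/(0.465·6.45) = 1.00 s.

t_s ≈ 1.00 s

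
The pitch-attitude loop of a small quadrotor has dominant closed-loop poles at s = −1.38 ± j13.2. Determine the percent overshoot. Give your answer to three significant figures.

%OS ≈ 72.0%

With σ = 1.38, ω_d = 13.2: ω_n = √(σ²+ω_d²) = 13.3 rad/s, ζ = σ/ω_n = 0.104.
Overshoot: exp(−π·0.104/√(1−0.104²)) = 0.720, i.e. 72.0%.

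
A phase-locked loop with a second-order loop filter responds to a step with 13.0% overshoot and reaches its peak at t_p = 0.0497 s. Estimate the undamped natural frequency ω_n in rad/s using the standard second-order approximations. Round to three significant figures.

ζ from %OS: ζ = |ln 0.130|/√(π²+ln²0.130) = 0.545.
t_p = π/ω_d ⇒ ω_d = 63.2 rad/s; then ω_n = ω_d/√(1−ζ²) = 75.4 rad/s.

ω_n ≈ 75.4 rad/s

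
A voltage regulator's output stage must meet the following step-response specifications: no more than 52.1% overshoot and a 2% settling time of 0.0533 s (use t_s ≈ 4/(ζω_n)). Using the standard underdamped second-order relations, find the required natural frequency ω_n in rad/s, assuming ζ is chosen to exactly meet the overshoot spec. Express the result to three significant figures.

ω_n ≈ 369 rad/s

ζ = −ln(OS)/√(π² + (ln OS)²). With OS = 0.521, ln OS = −0.6520 and ζ = 0.6520/3.209 = 0.203.
Then ω_n = 4/(ζ t_s) = 4/(0.203 × 0.0533) = 369 rad/s.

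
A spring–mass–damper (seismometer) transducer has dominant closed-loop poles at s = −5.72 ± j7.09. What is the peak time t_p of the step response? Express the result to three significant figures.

t_p ≈ 0.443 s

t_p = π/ω_d with ω_d = 7.09 (the imaginary part), so t_p = 0.443 s.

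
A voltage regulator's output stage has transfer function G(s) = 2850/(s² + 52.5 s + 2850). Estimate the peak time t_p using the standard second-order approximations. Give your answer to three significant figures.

ω_n = √2850 = 53.4 rad/s; ζ = 52.5/(2·53.4) = 0.492.
ω_d = ω_n√(1−ζ²) = 46.5 rad/s. Then t_p = π/ω_d = 0.0676 s.

t_p ≈ 0.0676 s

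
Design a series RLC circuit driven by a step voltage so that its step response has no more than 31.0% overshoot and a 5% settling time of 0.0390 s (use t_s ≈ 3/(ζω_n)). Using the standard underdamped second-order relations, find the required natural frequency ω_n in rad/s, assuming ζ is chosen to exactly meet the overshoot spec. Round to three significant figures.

ζ = −ln(OS)/√(π² + (ln OS)²). With OS = 0.310, ln OS = −1.171 and ζ = 1.171/3.353 = 0.349.
From t_s ≈ 3/(ζω_n): ω_n = 3/(ζ·t_s) = 3/(0.349·0.0390) = 220 rad/s.

ω_n ≈ 220 rad/s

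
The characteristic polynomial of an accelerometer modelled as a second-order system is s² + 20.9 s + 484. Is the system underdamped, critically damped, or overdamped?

underdamped

a² − 4b = 20.9² − 4·484 < 0 (complex roots); the system is underdamped.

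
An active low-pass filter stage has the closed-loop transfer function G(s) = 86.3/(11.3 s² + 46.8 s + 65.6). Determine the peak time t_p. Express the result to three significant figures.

Dividing through by 11.3: denominator becomes s² + 4.142 s + 5.805.
So ω_n = √5.805 = 2.41 rad/s and ζ = 4.142/(2·2.41) = 0.859.
ω_d = ω_n√(1−ζ²) = 1.23 rad/s. t_p = π/ω_d = 2.55 s.

t_p ≈ 2.55 s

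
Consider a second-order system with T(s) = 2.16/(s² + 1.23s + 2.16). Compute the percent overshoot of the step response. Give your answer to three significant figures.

ω_n = √2.16 = 1.47 rad/s; ζ = 1.23/(2·1.47) = 0.418.
Overshoot: exp(−π·0.418/√(1−0.418²)) = 0.235, i.e. 23.5%.

%OS ≈ 23.5%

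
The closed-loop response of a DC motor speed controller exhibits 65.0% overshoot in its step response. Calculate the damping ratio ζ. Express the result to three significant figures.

Inverting the overshoot relation: ζ = |ln 0.650|/√(π² + ln²0.650) = 0.136.

ζ ≈ 0.136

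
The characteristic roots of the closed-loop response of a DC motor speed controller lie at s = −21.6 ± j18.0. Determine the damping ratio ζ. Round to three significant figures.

With σ = 21.6, ω_d = 18.0: ω_n = √(σ²+ω_d²) = 28.1 rad/s, ζ = σ/ω_n = 0.768.

ζ ≈ 0.768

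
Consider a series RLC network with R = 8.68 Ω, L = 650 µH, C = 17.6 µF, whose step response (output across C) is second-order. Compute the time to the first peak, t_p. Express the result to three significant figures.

For a series RLC circuit (capacitor voltage as output), ω_n = 1/√(LC) = 1/√(650 µH · 17.6 µF) = 9350 rad/s.
ζ = (R/2)·√(C/L) = (8.68/2)·√(17.6 µF/650 µH) = 0.714.
ω_d = 9350·√(1 − 0.714²) = 6540 rad/s. t_p = π/ω_d = 0.000480 s.

t_p ≈ 0.000480 s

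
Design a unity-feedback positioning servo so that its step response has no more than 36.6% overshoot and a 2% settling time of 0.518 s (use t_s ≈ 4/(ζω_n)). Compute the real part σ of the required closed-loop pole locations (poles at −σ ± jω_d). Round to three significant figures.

σ ≈ 7.72

The settling-time spec alone fixes σ = ζω_n = 4/t_s = 4/0.518 = 7.72.
(Overshoot then fixes ζ = 0.305 and hence ω_d = σ·√(1−ζ²)/ζ = 24.1 rad/s.)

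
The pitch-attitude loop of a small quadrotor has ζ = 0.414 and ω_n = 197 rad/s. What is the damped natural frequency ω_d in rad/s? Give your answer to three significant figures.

ω_d = ω_n√(1−ζ²) = 197·√0.829 = 179 rad/s.

ω_d ≈ 179 rad/s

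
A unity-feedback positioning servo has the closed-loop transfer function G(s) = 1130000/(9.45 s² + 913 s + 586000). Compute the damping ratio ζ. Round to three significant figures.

ζ ≈ 0.194

Dividing through by 9.45: denominator becomes s² + 96.61 s + 62010.
So ω_n = √62010 = 249 rad/s and ζ = 96.61/(2·249) = 0.194.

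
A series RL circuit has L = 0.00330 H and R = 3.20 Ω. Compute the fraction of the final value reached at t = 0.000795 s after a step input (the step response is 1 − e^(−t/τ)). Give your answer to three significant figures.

τ = L/R = 0.00330/3.20 = 0.00103 s.
y(t)/y_∞ = 1 − e^(−t/τ) = 1 − e^(−0.000795/0.00103) = 1 − e^(−0.771) = 0.537.

y/y_∞ ≈ 0.537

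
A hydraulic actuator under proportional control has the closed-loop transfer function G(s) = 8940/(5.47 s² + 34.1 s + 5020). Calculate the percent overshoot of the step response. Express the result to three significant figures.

%OS ≈ 72.3%

Dividing through by 5.47: denominator becomes s² + 6.234 s + 917.7.
So ω_n = √917.7 = 30.3 rad/s and ζ = 6.234/(2·30.3) = 0.103.
%OS = 100·exp(−πζ/√(1−ζ²)) = 72.3%.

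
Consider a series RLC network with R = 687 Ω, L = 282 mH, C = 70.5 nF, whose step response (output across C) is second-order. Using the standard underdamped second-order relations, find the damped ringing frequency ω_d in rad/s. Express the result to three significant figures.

ω_d ≈ 6990 rad/s

For a series RLC circuit (capacitor voltage as output), ω_n = 1/√(LC) = 1/√(282 mH · 70.5 nF) = 7090 rad/s.
ζ = (R/2)·√(C/L) = (687/2)·√(70.5 nF/282 mH) = 0.172.
ω_d = ω_n√(1−ζ²) = 6990 rad/s.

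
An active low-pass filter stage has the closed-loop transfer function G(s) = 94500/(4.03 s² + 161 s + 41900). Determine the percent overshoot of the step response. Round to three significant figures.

Dividing through by 4.03: denominator becomes s² + 39.95 s + 10400.
So ω_n = √10400 = 102 rad/s and ζ = 39.95/(2·102) = 0.196.
%OS = 100·exp(−πζ/√(1−ζ²)) = 53.4%.

%OS ≈ 53.4%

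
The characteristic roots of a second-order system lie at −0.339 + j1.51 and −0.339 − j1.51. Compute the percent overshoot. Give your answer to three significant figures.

With σ = 0.339, ω_d = 1.51: ω_n = √(σ²+ω_d²) = 1.55 rad/s, ζ = σ/ω_n = 0.219.
Overshoot: exp(−π·0.219/√(1−0.219²)) = 0.494, i.e. 49.4%.

%OS ≈ 49.4%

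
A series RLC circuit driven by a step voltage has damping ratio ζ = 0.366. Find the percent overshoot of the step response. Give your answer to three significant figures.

%OS ≈ 29.1%

For an underdamped second-order system, %OS = 100·exp(−πζ/√(1−ζ²)).
πζ/√(1−ζ²) = π·0.366/√(1−0.134) = 1.236, so %OS = 100·e^(−1.236) = 29.1%.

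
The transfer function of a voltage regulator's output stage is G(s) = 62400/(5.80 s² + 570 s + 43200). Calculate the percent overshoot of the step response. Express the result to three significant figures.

Dividing through by 5.80: denominator becomes s² + 98.28 s + 7448.
So ω_n = √7448 = 86.3 rad/s and ζ = 98.28/(2·86.3) = 0.569.
%OS = 100 e^{−πζ/√(1−ζ²)} with ζ = 0.569 gives 11.4%.

%OS ≈ 11.4%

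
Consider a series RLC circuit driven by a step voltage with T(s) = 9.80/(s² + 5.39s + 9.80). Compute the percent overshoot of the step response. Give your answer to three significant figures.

%OS ≈ 0.491%

Comparing the denominator to s² + 2ζω_n s + ω_n²: ω_n = √9.80 = 3.13 rad/s, and 2ζω_n = 5.39 so ζ = 5.39/(2·3.13) = 0.861.
Overshoot: exp(−π·0.861/√(1−0.861²)) = 0.00491, i.e. 0.491%.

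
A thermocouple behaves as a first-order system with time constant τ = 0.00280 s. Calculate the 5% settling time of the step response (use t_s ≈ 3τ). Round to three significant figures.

t_s ≈ 3τ = 0.00840 s.

t_s ≈ 0.00840 s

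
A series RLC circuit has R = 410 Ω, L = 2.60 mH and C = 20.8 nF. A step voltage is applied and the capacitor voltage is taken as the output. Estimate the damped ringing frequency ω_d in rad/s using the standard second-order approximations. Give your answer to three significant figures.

For a series RLC circuit (capacitor voltage as output), ω_n = 1/√(LC) = 1/√(2.60 mH · 20.8 nF) = 136000 rad/s.
ζ = (R/2)·√(C/L) = (410/2)·√(20.8 nF/2.60 mH) = 0.580.
The damped frequency ω_d = ω_n√(1−ζ²) = 111000 rad/s.

ω_d ≈ 111000 rad/s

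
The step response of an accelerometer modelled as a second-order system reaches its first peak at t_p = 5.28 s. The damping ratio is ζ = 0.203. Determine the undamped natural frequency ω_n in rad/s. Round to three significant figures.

ω_n ≈ 0.608 rad/s

Peak time t_p = π/ω_d, so ω_d = π/t_p = π/5.28 = 0.595 rad/s.
ω_n = ω_d/√(1−ζ²) = 0.595/√0.959 = 0.608 rad/s.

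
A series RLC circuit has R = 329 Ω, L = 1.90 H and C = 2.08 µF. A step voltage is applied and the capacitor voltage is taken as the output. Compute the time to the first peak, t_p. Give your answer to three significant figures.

t_p ≈ 0.00634 s

For a series RLC circuit (capacitor voltage as output), ω_n = 1/√(LC) = 1/√(1.90 H · 2.08 µF) = 503 rad/s.
ζ = (R/2)·√(C/L) = (329/2)·√(2.08 µF/1.90 H) = 0.172.
ω_d = ω_n√(1−ζ²) = 496 rad/s. t_p = π/ω_d = 0.00634 s.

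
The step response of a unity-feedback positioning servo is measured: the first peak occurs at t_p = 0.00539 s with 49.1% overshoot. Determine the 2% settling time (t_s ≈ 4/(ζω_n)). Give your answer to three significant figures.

The overshoot fixes ζ = −ln(OS)/√(π²+ln²(OS)) = 0.221.
t_p = π/ω_d ⇒ ω_d = 583 rad/s; then ω_n = ω_d/√(1−ζ²) = 598 rad/s.
t_s ≈ 4/(ζω_n) = 4/(0.221·598) = 0.0303 s.

t_s ≈ 0.0303 s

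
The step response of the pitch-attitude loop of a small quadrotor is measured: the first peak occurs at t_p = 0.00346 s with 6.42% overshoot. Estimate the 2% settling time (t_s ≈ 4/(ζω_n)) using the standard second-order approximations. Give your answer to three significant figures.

t_s ≈ 0.00504 s

ζ from %OS: ζ = |ln 0.0642|/√(π²+ln²0.0642) = 0.658.
t_p = π/ω_d ⇒ ω_d = 908 rad/s; then ω_n = ω_d/√(1−ζ²) = 1210 rad/s.
t_s ≈ 4/(ζω_n) = 4/(0.658·1210) = 0.00504 s.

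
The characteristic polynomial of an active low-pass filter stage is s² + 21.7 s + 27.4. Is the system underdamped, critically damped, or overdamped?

a² − 4b = 360 > 0 (two distinct real roots); the system is overdamped.

overdamped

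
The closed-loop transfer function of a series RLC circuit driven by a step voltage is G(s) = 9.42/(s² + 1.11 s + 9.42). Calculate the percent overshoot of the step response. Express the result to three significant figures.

%OS ≈ 56.1%

ω_n = √9.42 = 3.07 rad/s; ζ = 1.11/(2·3.07) = 0.181.
Overshoot: exp(−π·0.181/√(1−0.181²)) = 0.561, i.e. 56.1%.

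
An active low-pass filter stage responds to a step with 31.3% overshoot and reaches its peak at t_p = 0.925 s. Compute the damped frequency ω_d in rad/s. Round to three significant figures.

ω_d ≈ 3.40 rad/s

t_p = π/ω_d, so ω_d = π/0.925 = 3.40 rad/s.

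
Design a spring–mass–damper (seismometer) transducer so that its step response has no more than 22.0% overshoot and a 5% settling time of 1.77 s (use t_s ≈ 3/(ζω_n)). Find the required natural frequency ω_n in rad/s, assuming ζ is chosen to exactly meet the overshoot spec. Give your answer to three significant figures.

ω_n ≈ 3.90 rad/s

From %OS = 100·exp(−πζ/√(1−ζ²)), invert to get ζ = −ln(OS)/√(π² + ln²(OS)) with OS = 0.220.
−ln 0.220 = 1.514, so ζ = 1.514/√(π² + 2.293) = 0.434.
From t_s ≈ 3/(ζω_n): ω_n = 3/(ζ·t_s) = 3/(0.434·1.77) = 3.90 rad/s.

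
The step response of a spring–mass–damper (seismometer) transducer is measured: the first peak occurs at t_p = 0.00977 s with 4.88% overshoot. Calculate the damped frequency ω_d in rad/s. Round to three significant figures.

t_p = π/ω_d, so ω_d = π/0.00977 = 322 rad/s.

ω_d ≈ 322 rad/s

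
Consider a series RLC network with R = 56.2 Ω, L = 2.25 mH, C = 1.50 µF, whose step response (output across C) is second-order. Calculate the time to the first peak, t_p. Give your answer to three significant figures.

For a series RLC circuit (capacitor voltage as output), ω_n = 1/√(LC) = 1/√(2.25 mH · 1.50 µF) = 17200 rad/s.
ζ = (R/2)·√(C/L) = (56.2/2)·√(1.50 µF/2.25 mH) = 0.726.
The damped frequency ω_d = ω_n√(1−ζ²) = 11800 rad/s. t_p = π/ω_d = 0.000265 s.

t_p ≈ 0.000265 s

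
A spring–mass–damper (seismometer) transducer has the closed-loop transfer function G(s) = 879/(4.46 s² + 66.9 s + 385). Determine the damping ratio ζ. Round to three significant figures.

ζ ≈ 0.807

Dividing through by 4.46: denominator becomes s² + 15.00 s + 86.32.
So ω_n = √86.32 = 9.29 rad/s and ζ = 15.00/(2·9.29) = 0.807.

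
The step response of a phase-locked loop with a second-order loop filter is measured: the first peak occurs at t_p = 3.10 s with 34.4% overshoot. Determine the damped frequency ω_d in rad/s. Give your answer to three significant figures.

t_p = π/ω_d, so ω_d = π/3.10 = 1.01 rad/s.

ω_d ≈ 1.01 rad/s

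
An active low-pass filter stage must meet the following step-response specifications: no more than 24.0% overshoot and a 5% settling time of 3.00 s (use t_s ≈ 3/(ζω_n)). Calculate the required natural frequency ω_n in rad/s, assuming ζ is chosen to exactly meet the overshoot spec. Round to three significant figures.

ω_n ≈ 2.42 rad/s

From %OS = 100·exp(−πζ/√(1−ζ²)), invert to get ζ = −ln(OS)/√(π² + ln²(OS)) with OS = 0.240.
−ln 0.240 = 1.427, so ζ = 1.427/√(π² + 2.037) = 0.414.
From t_s ≈ 3/(ζω_n): ω_n = 3/(ζ·t_s) = 3/(0.414·3.00) = 2.42 rad/s.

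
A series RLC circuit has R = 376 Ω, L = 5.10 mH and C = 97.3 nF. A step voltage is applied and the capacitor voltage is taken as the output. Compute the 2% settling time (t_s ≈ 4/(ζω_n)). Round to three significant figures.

t_s ≈ 0.000109 s

For a series RLC circuit (capacitor voltage as output), ω_n = 1/√(LC) = 1/√(5.10 mH · 97.3 nF) = 44900 rad/s.
ζ = (R/2)·√(C/L) = (376/2)·√(97.3 nF/5.10 mH) = 0.821.
t_s ≈ 4/(ζω_n) = 0.000109 s.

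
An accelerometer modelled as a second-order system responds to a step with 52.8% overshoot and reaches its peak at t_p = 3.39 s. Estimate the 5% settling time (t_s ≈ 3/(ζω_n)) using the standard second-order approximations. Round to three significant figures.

ζ from %OS: ζ = |ln 0.528|/√(π²+ln²0.528) = 0.199.
t_p = π/ω_d ⇒ ω_d = 0.927 rad/s; then ω_n = ω_d/√(1−ζ²) = 0.946 rad/s.
t_s ≈ 3/(ζω_n) = 3/(0.199·0.946) = 15.9 s.

t_s ≈ 15.9 s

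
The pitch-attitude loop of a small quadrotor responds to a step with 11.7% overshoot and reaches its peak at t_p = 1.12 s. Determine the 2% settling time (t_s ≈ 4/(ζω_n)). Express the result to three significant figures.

t_s ≈ 2.09 s

The overshoot fixes ζ = −ln(OS)/√(π²+ln²(OS)) = 0.564.
From t_p = π/ω_d, ω_d = π/1.12 = 2.80 rad/s, so ω_n = ω_d/√(1−ζ²) = 3.40 rad/s.
t_s ≈ 4/(ζω_n) = 4/(0.564·3.40) = 2.09 s.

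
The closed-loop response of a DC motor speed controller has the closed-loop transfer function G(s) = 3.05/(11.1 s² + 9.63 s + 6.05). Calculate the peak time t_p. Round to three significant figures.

t_p ≈ 5.26 s

Dividing through by 11.1: denominator becomes s² + 0.8676 s + 0.5450.
So ω_n = √0.5450 = 0.738 rad/s and ζ = 0.8676/(2·0.738) = 0.588.
ω_d = 0.738·√(1 − 0.588²) = 0.597 rad/s. t_p = π/ω_d = 5.26 s.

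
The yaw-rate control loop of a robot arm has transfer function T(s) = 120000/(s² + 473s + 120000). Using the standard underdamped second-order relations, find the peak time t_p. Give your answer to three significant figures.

Comparing the denominator to s² + 2ζω_n s + ω_n²: ω_n = √120000 = 346 rad/s, and 2ζω_n = 473 so ζ = 473/(2·346) = 0.683.
ω_d = ω_n√(1−ζ²) = 253 rad/s. Then t_p = π/ω_d = 0.0124 s.

t_p ≈ 0.0124 s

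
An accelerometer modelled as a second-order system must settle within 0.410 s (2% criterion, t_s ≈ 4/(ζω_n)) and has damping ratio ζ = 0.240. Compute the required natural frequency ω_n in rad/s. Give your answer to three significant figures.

Rearranging t_s ≈ 4/(ζω_n) gives ω_n = 4/(ζ·t_s) = 4/(0.240 × 0.410) = 40.7 rad/s.

ω_n ≈ 40.7 rad/s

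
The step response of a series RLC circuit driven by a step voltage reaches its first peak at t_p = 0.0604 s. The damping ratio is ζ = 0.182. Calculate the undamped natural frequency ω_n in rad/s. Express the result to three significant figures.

Peak time t_p = π/ω_d, so ω_d = π/t_p = π/0.0604 = 52.0 rad/s.
ω_n = ω_d/√(1−ζ²) = 52.0/√0.967 = 52.9 rad/s.

ω_n ≈ 52.9 rad/s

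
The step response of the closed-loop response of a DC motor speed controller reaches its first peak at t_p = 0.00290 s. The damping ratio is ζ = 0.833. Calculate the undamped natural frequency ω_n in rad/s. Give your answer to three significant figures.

ω_n ≈ 1960 rad/s

Peak time t_p = π/ω_d, so ω_d = π/t_p = π/0.00290 = 1080 rad/s.
ω_n = ω_d/√(1−ζ²) = 1080/√0.306 = 1960 rad/s.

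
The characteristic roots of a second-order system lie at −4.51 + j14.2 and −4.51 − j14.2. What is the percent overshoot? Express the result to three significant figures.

%OS ≈ 36.9%

The poles are at −σ ± jω_d with σ = 4.51 and ω_d = 14.2, so ω_n = √(σ²+ω_d²) = 14.9 rad/s and ζ = σ/ω_n = 0.303.
%OS = 100 e^{−πζ/√(1−ζ²)} with ζ = 0.303 gives 36.9%.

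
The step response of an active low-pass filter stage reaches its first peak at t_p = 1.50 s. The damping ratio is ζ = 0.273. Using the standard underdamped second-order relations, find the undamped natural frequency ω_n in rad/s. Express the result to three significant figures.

ω_n ≈ 2.18 rad/s

Peak time t_p = π/ω_d, so ω_d = π/t_p = π/1.50 = 2.09 rad/s.
ω_n = ω_d/√(1−ζ²) = 2.09/√0.925 = 2.18 rad/s.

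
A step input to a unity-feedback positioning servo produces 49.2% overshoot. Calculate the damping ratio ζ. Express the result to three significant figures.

ζ = −ln(OS)/√(π² + (ln OS)²). With OS = 0.492, ln OS = −0.7093 and ζ = 0.7093/3.221 = 0.220.

ζ ≈ 0.220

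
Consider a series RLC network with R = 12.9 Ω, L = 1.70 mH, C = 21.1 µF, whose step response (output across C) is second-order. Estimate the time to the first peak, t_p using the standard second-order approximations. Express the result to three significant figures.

t_p ≈ 0.000856 s

For a series RLC circuit (capacitor voltage as output), ω_n = 1/√(LC) = 1/√(1.70 mH · 21.1 µF) = 5280 rad/s.
ζ = (R/2)·√(C/L) = (12.9/2)·√(21.1 µF/1.70 mH) = 0.719.
ω_d = 5280·√(1 − 0.719²) = 3670 rad/s. t_p = π/ω_d = 0.000856 s.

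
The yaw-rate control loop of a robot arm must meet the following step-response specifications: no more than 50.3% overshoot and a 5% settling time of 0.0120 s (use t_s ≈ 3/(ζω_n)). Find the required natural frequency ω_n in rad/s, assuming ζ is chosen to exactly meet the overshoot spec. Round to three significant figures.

ω_n ≈ 1170 rad/s

ζ = −ln(OS)/√(π² + (ln OS)²). With OS = 0.503, ln OS = −0.6872 and ζ = 0.6872/3.216 = 0.214.
Then ω_n = 3/(ζ t_s) = 3/(0.214 × 0.0120) = 1170 rad/s.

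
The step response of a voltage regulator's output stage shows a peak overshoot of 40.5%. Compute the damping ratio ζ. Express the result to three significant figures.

ζ ≈ 0.276

Inverting the overshoot relation: ζ = |ln 0.405|/√(π² + ln²0.405) = 0.276.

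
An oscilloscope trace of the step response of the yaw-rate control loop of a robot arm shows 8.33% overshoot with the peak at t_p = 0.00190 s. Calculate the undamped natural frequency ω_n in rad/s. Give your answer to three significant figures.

The overshoot fixes ζ = −ln(OS)/√(π²+ln²(OS)) = 0.620.
From t_p = π/ω_d, ω_d = π/0.00190 = 1650 rad/s, so ω_n = ω_d/√(1−ζ²) = 2110 rad/s.

ω_n ≈ 2110 rad/s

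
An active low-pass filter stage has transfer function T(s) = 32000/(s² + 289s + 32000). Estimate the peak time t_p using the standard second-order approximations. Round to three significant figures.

t_p ≈ 0.0298 s

Comparing the denominator to s² + 2ζω_n s + ω_n²: ω_n = √32000 = 179 rad/s, and 2ζω_n = 289 so ζ = 289/(2·179) = 0.808.
ω_d = ω_n√(1−ζ²) = 105 rad/s. Then t_p = π/ω_d = 0.0298 s.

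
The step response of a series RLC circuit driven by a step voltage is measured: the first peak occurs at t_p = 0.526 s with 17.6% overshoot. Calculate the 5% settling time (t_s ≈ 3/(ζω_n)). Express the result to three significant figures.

t_s ≈ 0.908 s

The overshoot fixes ζ = −ln(OS)/√(π²+ln²(OS)) = 0.484.
From t_p = π/ω_d, ω_d = π/0.526 = 5.97 rad/s, so ω_n = ω_d/√(1−ζ²) = 6.82 rad/s.
t_s ≈ 3/(ζω_n) = 3/(0.484·6.82) = 0.908 s.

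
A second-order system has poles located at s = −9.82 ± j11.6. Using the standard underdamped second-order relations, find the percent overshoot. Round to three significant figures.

%OS ≈ 7.00%

|pole| = ω_n = √(9.82² + 11.6²) = 15.2 rad/s; ζ = cos θ = σ/ω_n = 0.646.
Overshoot: exp(−π·0.646/√(1−0.646²)) = 0.0700, i.e. 7.00%.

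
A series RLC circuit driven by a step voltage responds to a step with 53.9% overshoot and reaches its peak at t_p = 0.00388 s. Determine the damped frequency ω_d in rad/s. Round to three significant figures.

t_p = π/ω_d, so ω_d = π/0.00388 = 810 rad/s.

ω_d ≈ 810 rad/s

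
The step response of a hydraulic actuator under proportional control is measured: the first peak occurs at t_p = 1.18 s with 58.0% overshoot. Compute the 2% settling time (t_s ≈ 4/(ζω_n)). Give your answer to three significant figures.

The overshoot fixes ζ = −ln(OS)/√(π²+ln²(OS)) = 0.171.
t_p = π/ω_d ⇒ ω_d = 2.66 rad/s; then ω_n = ω_d/√(1−ζ²) = 2.70 rad/s.
t_s ≈ 4/(ζω_n) = 4/(0.171·2.70) = 8.66 s.

t_s ≈ 8.66 s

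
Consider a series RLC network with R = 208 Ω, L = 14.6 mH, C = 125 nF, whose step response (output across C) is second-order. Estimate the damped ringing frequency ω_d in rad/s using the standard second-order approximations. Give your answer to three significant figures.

ω_d ≈ 22300 rad/s

For a series RLC circuit (capacitor voltage as output), ω_n = 1/√(LC) = 1/√(14.6 mH · 125 nF) = 23400 rad/s.
ζ = (R/2)·√(C/L) = (208/2)·√(125 nF/14.6 mH) = 0.304.
The damped frequency ω_d = ω_n√(1−ζ²) = 22300 rad/s.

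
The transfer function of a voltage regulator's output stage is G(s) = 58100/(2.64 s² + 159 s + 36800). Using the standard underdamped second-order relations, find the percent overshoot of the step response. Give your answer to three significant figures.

%OS ≈ 43.7%

Dividing through by 2.64: denominator becomes s² + 60.23 s + 13940.
So ω_n = √13940 = 118 rad/s and ζ = 60.23/(2·118) = 0.255.
%OS = 100 e^{−πζ/√(1−ζ²)} with ζ = 0.255 gives 43.7%.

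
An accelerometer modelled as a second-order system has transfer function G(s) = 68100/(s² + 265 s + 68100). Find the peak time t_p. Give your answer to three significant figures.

t_p ≈ 0.0140 s

Comparing the denominator to s² + 2ζω_n s + ω_n²: ω_n = √68100 = 261 rad/s, and 2ζω_n = 265 so ζ = 265/(2·261) = 0.508.
ω_d = 261·√(1 − 0.508²) = 225 rad/s. Then t_p = π/ω_d = 0.0140 s.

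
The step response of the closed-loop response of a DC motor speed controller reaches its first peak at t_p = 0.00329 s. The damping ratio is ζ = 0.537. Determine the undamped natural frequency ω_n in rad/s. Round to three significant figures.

ω_n ≈ 1130 rad/s

Peak time t_p = π/ω_d, so ω_d = π/t_p = π/0.00329 = 955 rad/s.
ω_n = ω_d/√(1−ζ²) = 955/√0.712 = 1130 rad/s.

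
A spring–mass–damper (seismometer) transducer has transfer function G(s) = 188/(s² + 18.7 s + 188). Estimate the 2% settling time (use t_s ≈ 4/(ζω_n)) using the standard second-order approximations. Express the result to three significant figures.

ω_n = √188 = 13.7 rad/s; ζ = 18.7/(2·13.7) = 0.682.
t_s ≈ 4/(ζω_n) = 4/(0.682·13.7) = 0.428 s.

t_s ≈ 0.428 s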